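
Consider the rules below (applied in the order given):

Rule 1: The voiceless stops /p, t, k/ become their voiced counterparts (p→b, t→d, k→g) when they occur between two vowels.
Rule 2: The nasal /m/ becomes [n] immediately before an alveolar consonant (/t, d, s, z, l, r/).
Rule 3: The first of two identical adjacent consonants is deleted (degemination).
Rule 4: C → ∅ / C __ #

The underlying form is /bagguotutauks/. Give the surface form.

Rule 1 (intervocalic voicing): /t/ is a voiceless stop between vowels /o/ and /u/, so it voices to [d]. /t/ is a voiceless stop between vowels /u/ and /a/, so it voices to [d]. /bagguotutauks/ → bagguodudauks.
Rule 2 (nasal place assimilation): no segment meets the environment; /bagguodudauks/ is unchanged.
Rule 3 (degemination): /gg/ is a geminate; the first /g/ deletes. /bagguodudauks/ → baguodudauks.
Rule 4 (final cluster simplification): /s/ is the second consonant of a word-final cluster /ks/, so it deletes. /baguodudauks/ → baguodudauk.

baguodudauk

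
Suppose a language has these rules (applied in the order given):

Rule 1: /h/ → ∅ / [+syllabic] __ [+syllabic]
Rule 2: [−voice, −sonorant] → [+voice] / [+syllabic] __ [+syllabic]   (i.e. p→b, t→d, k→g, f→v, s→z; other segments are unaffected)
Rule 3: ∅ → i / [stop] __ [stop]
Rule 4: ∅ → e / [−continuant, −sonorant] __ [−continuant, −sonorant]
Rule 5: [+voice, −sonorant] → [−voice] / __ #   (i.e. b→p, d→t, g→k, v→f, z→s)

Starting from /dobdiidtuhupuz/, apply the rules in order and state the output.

Rule 1 (intervocalic h-deletion): /h/ occurs between vowels /u/ and /u/, so it deletes. /dobdiidtuhupuz/ → dobdiidtuupuz.
Rule 2 (intervocalic voicing): /p/ is a voiceless obstruent between vowels /u/ and /u/, so it voices to [b]. /dobdiidtuupuz/ → dobdiidtuubuz.
Rule 3 (stop-cluster i-epenthesis): /b/ and /d/ form a stop–stop cluster, so [i] is inserted between them. /d/ and /t/ form a stop–stop cluster, so [i] is inserted between them. /dobdiidtuubuz/ → dobidiidituubuz.
Rule 4 (stop-cluster e-epenthesis): no segment meets the environment; /dobidiidituubuz/ is unchanged.
Rule 5 (final devoicing): /z/ is a voiced obstruent in word-final position, so it devoices to [s]. /dobidiidituubuz/ → dobidiidituubus.

dobidiidituubus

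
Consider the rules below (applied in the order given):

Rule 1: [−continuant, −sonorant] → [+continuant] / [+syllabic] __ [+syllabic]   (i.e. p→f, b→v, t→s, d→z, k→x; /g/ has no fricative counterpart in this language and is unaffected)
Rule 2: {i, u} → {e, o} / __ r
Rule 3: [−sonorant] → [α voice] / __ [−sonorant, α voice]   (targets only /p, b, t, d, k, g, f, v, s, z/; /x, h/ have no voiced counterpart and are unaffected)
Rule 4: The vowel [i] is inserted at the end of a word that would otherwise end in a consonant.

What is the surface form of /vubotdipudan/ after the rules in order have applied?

Rule 1 (intervocalic spirantization): /b/ is a stop between vowels /u/ and /o/, so it spirantizes to the fricative [v]. /p/ is a stop between vowels /i/ and /u/, so it spirantizes to the fricative [f]. /d/ is a stop between vowels /u/ and /a/, so it spirantizes to the fricative [z]. /vubotdipudan/ → vuvotdifuzan.
Rule 2 (pre-rhotic lowering): no segment meets the environment; /vuvotdifuzan/ is unchanged.
Rule 3 (regressive voicing assimilation): /t/ precedes the voiced obstruent /d/, so it voices to [d] by assimilation. /vuvotdifuzan/ → vuvoddifuzan.
Rule 4 (final i-epenthesis): the form ends in the consonant /n/, so [i] is inserted word-finally. /vuvoddifuzan/ → vuvoddifuzani.

vuvoddifuzani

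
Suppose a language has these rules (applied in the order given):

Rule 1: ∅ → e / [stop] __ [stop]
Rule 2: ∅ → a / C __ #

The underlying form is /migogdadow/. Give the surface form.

migogedadowa

Rule 1 (stop-cluster e-epenthesis): /g/ and /d/ form a stop–stop cluster, so [e] is inserted between them. /migogdadow/ → migogedadow.
Rule 2 (final a-epenthesis): the form ends in the consonant /w/, so [a] is inserted word-finally. /migogedadow/ → migogedadowa.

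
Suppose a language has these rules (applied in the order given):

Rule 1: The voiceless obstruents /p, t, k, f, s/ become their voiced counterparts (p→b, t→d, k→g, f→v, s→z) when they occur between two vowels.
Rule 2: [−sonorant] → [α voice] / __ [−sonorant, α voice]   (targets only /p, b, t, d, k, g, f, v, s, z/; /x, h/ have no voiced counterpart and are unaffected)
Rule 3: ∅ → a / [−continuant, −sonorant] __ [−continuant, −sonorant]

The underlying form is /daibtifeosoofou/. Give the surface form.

Rule 1 (intervocalic voicing): /f/ is a voiceless obstruent between vowels /i/ and /e/, so it voices to [v]. /s/ is a voiceless obstruent between vowels /o/ and /o/, so it voices to [z]. /f/ is a voiceless obstruent between vowels /o/ and /o/, so it voices to [v]. /daibtifeosoofou/ → daibtiveozoovou.
Rule 2 (regressive voicing assimilation): /b/ precedes the voiceless obstruent /t/, so it devoices to [p] by assimilation. /daibtiveozoovou/ → daiptiveozoovou.
Rule 3 (stop-cluster a-epenthesis): /p/ and /t/ form a stop–stop cluster, so [a] is inserted between them. /daiptiveozoovou/ → daipativeozoovou.

daipativeozoovou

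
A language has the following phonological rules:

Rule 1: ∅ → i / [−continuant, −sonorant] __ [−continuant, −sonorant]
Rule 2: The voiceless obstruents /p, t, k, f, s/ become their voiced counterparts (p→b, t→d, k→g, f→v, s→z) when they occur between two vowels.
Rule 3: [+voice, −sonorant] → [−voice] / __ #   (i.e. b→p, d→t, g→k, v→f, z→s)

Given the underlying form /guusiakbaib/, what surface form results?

guuziagibaip

Rule 1 (stop-cluster i-epenthesis): /k/ and /b/ form a stop–stop cluster, so [i] is inserted between them. /guusiakbaib/ → guusiakibaib.
Rule 2 (intervocalic voicing): /s/ is a voiceless obstruent between vowels /u/ and /i/, so it voices to [z]. /k/ is a voiceless obstruent between vowels /a/ and /i/, so it voices to [g]. /guusiakibaib/ → guuziagibaib.
Rule 3 (final devoicing): /b/ is a voiced obstruent in word-final position, so it devoices to [p]. /guuziagibaib/ → guuziagibaip.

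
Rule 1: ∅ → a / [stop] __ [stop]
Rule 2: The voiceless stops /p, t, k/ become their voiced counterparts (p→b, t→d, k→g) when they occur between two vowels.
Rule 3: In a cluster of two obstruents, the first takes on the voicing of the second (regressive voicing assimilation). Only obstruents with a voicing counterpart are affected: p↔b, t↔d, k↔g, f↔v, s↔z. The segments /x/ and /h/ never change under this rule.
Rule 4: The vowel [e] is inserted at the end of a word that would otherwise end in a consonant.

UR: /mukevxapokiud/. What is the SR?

mugefxabogiude

Rule 1 (stop-cluster a-epenthesis): no segment meets the environment; /mukevxapokiud/ is unchanged.
Rule 2 (intervocalic voicing): /k/ is a voiceless stop between vowels /u/ and /e/, so it voices to [g]. /p/ is a voiceless stop between vowels /a/ and /o/, so it voices to [b]. /k/ is a voiceless stop between vowels /o/ and /i/, so it voices to [g]. /mukevxapokiud/ → mugevxabogiud.
Rule 3 (regressive voicing assimilation): /v/ precedes the voiceless obstruent /x/, so it devoices to [f] by assimilation. /mugevxabogiud/ → mugefxabogiud.
Rule 4 (final e-epenthesis): the form ends in the consonant /d/, so [e] is inserted word-finally. /mugefxabogiud/ → mugefxabogiude.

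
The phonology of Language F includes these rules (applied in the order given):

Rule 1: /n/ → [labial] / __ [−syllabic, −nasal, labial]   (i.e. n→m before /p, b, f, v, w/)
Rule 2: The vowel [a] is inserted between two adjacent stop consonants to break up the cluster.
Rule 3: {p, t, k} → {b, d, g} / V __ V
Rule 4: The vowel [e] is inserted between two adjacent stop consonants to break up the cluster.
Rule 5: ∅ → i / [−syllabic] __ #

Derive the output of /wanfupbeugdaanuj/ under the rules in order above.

wamfubabeugadaanuji

Rule 1 (nasal place assimilation): /n/ precedes the labial consonant /f/, so it assimilates in place to [m]. /wanfupbeugdaanuj/ → wamfupbeugdaanuj.
Rule 2 (stop-cluster a-epenthesis): /p/ and /b/ form a stop–stop cluster, so [a] is inserted between them. /g/ and /d/ form a stop–stop cluster, so [a] is inserted between them. /wamfupbeugdaanuj/ → wamfupabeugadaanuj.
Rule 3 (intervocalic voicing): /p/ is a voiceless stop between vowels /u/ and /a/, so it voices to [b]. /wamfupabeugadaanuj/ → wamfubabeugadaanuj.
Rule 4 (stop-cluster e-epenthesis): no segment meets the environment; /wamfubabeugadaanuj/ is unchanged.
Rule 5 (final i-epenthesis): the form ends in the consonant /j/, so [i] is inserted word-finally. /wamfubabeugadaanuj/ → wamfubabeugadaanuji.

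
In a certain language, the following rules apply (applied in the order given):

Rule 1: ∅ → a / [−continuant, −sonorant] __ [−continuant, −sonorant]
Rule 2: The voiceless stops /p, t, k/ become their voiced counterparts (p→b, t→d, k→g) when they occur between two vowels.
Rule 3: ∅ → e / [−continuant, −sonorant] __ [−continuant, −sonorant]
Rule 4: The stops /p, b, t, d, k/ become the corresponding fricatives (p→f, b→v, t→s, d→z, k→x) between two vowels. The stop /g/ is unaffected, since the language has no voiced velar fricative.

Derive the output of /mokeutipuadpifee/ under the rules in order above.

mogeuzivuazavifee

Rule 1 (stop-cluster a-epenthesis): /d/ and /p/ form a stop–stop cluster, so [a] is inserted between them. /mokeutipuadpifee/ → mokeutipuadapifee.
Rule 2 (intervocalic voicing): /k/ is a voiceless stop between vowels /o/ and /e/, so it voices to [g]. /t/ is a voiceless stop between vowels /u/ and /i/, so it voices to [d]. /p/ is a voiceless stop between vowels /i/ and /u/, so it voices to [b]. /p/ is a voiceless stop between vowels /a/ and /i/, so it voices to [b]. /mokeutipuadapifee/ → mogeudibuadabifee.
Rule 3 (stop-cluster e-epenthesis): no segment meets the environment; /mogeudibuadabifee/ is unchanged.
Rule 4 (intervocalic spirantization): /d/ is a stop between vowels /u/ and /i/, so it spirantizes to the fricative [z]. /b/ is a stop between vowels /i/ and /u/, so it spirantizes to the fricative [v]. /d/ is a stop between vowels /a/ and /a/, so it spirantizes to the fricative [z]. /b/ is a stop between vowels /a/ and /i/, so it spirantizes to the fricative [v]. /mogeudibuadabifee/ → mogeuzivuazavifee.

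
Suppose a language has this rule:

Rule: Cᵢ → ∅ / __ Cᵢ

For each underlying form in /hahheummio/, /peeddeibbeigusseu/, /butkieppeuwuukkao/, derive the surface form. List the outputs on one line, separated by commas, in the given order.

/hahheummio/: /hh/ is a geminate; the first /h/ deletes. /mm/ is a geminate; the first /m/ deletes. → [haheumio].
/peeddeibbeigusseu/: /dd/ is a geminate; the first /d/ deletes. /bb/ is a geminate; the first /b/ deletes. /ss/ is a geminate; the first /s/ deletes. → [peedeibeiguseu].
/butkieppeuwuukkao/: /pp/ is a geminate; the first /p/ deletes. /kk/ is a geminate; the first /k/ deletes. → [butkiepeuwuukao].

haheumio, peedeibeiguseu, butkiepeuwuukao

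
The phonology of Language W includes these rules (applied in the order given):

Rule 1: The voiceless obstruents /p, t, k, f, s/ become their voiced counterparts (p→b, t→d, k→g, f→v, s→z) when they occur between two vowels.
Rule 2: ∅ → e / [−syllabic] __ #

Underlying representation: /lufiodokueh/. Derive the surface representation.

luviodoguehe

Rule 1 (intervocalic voicing): /f/ is a voiceless obstruent between vowels /u/ and /i/, so it voices to [v]. /k/ is a voiceless obstruent between vowels /o/ and /u/, so it voices to [g]. /lufiodokueh/ → luviodogueh.
Rule 2 (final e-epenthesis): the form ends in the consonant /h/, so [e] is inserted word-finally. /luviodogueh/ → luviodoguehe.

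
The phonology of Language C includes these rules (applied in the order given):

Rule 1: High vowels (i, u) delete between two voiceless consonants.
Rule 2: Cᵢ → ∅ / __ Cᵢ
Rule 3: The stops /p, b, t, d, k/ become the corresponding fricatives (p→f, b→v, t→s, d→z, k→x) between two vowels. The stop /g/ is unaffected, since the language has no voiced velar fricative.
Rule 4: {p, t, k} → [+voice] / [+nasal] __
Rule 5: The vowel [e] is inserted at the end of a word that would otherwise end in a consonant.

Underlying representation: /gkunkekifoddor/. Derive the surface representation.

Rule 1 (high vowel syncope): /i/ is a high vowel flanked by voiceless consonants /k/ and /f/, so it deletes. /gkunkekifoddor/ → gkunkekfoddor.
Rule 2 (degemination): /dd/ is a geminate; the first /d/ deletes. /gkunkekfoddor/ → gkunkekfodor.
Rule 3 (intervocalic spirantization): /d/ is a stop between vowels /o/ and /o/, so it spirantizes to the fricative [z]. /gkunkekfodor/ → gkunkekfozor.
Rule 4 (post-nasal voicing): /k/ is a voiceless stop immediately after the nasal /n/, so it voices to [g]. /gkunkekfozor/ → gkungekfozor.
Rule 5 (final e-epenthesis): the form ends in the consonant /r/, so [e] is inserted word-finally. /gkungekfozor/ → gkungekfozore.

gkungekfozore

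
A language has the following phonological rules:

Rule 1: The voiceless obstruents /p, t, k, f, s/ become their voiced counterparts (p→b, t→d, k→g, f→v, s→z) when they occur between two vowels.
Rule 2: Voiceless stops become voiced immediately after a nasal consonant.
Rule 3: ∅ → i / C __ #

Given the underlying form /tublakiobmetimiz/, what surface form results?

Rule 1 (intervocalic voicing): /k/ is a voiceless obstruent between vowels /a/ and /i/, so it voices to [g]. /t/ is a voiceless obstruent between vowels /e/ and /i/, so it voices to [d]. /tublakiobmetimiz/ → tublagiobmedimiz.
Rule 2 (post-nasal voicing): no segment meets the environment; /tublagiobmedimiz/ is unchanged.
Rule 3 (final i-epenthesis): the form ends in the consonant /z/, so [i] is inserted word-finally. /tublagiobmedimiz/ → tublagiobmedimizi.

tublagiobmedimizi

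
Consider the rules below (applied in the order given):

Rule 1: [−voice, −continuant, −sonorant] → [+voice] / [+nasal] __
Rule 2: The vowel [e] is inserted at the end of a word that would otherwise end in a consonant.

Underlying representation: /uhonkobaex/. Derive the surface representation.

Rule 1 (post-nasal voicing): /k/ is a voiceless stop immediately after the nasal /n/, so it voices to [g]. /uhonkobaex/ → uhongobaex.
Rule 2 (final e-epenthesis): the form ends in the consonant /x/, so [e] is inserted word-finally. /uhongobaex/ → uhongobaexe.

uhongobaexe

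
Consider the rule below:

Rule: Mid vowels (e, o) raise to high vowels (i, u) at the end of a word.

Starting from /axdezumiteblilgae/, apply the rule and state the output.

axdezumiteblilgai

/e/ is a mid vowel in word-final position, so it raises to [i].
The other instances of /e/ do not occur in the required environment and remain unchanged.
Surface form: [axdezumiteblilgai].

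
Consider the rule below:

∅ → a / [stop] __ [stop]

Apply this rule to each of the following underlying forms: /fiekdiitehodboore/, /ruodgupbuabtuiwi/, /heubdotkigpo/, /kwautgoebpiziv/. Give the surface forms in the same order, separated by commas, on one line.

fiekadiitehodaboore, ruodagupabuabatuiwi, heubadotakigapo, kwautagoebapiziv

/fiekdiitehodboore/: /k/ and /d/ form a stop–stop cluster, so [a] is inserted between them. /d/ and /b/ form a stop–stop cluster, so [a] is inserted between them. → [fiekadiitehodaboore].
/ruodgupbuabtuiwi/: /d/ and /g/ form a stop–stop cluster, so [a] is inserted between them. /p/ and /b/ form a stop–stop cluster, so [a] is inserted between them. /b/ and /t/ form a stop–stop cluster, so [a] is inserted between them. → [ruodagupabuabatuiwi].
/heubdotkigpo/: /b/ and /d/ form a stop–stop cluster, so [a] is inserted between them. /t/ and /k/ form a stop–stop cluster, so [a] is inserted between them. /g/ and /p/ form a stop–stop cluster, so [a] is inserted between them. → [heubadotakigapo].
/kwautgoebpiziv/: /t/ and /g/ form a stop–stop cluster, so [a] is inserted between them. /b/ and /p/ form a stop–stop cluster, so [a] is inserted between them. → [kwautagoebapiziv].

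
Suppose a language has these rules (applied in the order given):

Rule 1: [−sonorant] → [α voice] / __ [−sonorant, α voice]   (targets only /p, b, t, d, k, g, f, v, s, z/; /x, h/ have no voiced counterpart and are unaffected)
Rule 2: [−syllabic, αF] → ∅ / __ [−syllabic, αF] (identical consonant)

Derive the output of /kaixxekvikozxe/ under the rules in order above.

Rule 1 (regressive voicing assimilation): /k/ precedes the voiced obstruent /v/, so it voices to [g] by assimilation. /z/ precedes the voiceless obstruent /x/, so it devoices to [s] by assimilation. /kaixxekvikozxe/ → kaixxegvikosxe.
Rule 2 (degemination): /xx/ is a geminate; the first /x/ deletes. /kaixxegvikosxe/ → kaixegvikosxe.

kaixegvikosxe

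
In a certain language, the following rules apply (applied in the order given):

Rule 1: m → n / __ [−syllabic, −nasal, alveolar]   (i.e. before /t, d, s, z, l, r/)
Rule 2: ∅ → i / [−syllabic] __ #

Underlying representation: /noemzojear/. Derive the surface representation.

Rule 1 (nasal place assimilation): /m/ precedes the alveolar consonant /z/, so it assimilates in place to [n]. /noemzojear/ → noenzojear.
Rule 2 (final i-epenthesis): the form ends in the consonant /r/, so [i] is inserted word-finally. /noenzojear/ → noenzojeari.

noenzojeari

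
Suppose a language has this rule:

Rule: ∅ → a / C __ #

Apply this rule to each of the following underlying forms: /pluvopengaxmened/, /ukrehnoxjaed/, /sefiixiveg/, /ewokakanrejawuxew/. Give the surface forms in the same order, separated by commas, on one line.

/pluvopengaxmened/: the form ends in the consonant /d/, so [a] is inserted word-finally. → [pluvopengaxmeneda].
/ukrehnoxjaed/: the form ends in the consonant /d/, so [a] is inserted word-finally. → [ukrehnoxjaeda].
/sefiixiveg/: the form ends in the consonant /g/, so [a] is inserted word-finally. → [sefiixivega].
/ewokakanrejawuxew/: the form ends in the consonant /w/, so [a] is inserted word-finally. → [ewokakanrejawuxewa].

pluvopengaxmeneda, ukrehnoxjaeda, sefiixivega, ewokakanrejawuxewa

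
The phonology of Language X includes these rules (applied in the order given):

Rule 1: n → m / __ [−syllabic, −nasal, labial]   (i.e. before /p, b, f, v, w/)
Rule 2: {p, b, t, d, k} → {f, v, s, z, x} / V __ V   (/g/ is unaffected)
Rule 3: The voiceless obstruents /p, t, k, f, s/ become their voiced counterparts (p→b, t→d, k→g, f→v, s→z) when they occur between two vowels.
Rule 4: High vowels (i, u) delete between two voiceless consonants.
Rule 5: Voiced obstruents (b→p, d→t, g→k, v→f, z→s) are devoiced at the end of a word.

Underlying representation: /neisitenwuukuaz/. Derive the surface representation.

Rule 1 (nasal place assimilation): /n/ precedes the labial consonant /w/, so it assimilates in place to [m]. /neisitenwuukuaz/ → neisitemwuukuaz.
Rule 2 (intervocalic spirantization): /t/ is a stop between vowels /i/ and /e/, so it spirantizes to the fricative [s]. /k/ is a stop between vowels /u/ and /u/, so it spirantizes to the fricative [x]. /neisitemwuukuaz/ → neisisemwuuxuaz.
Rule 3 (intervocalic voicing): /s/ is a voiceless obstruent between vowels /i/ and /i/, so it voices to [z]. /s/ is a voiceless obstruent between vowels /i/ and /e/, so it voices to [z]. /neisisemwuuxuaz/ → neizizemwuuxuaz.
Rule 4 (high vowel syncope): no segment meets the environment; /neizizemwuuxuaz/ is unchanged.
Rule 5 (final devoicing): /z/ is a voiced obstruent in word-final position, so it devoices to [s]. /neizizemwuuxuaz/ → neizizemwuuxuas.

neizizemwuuxuas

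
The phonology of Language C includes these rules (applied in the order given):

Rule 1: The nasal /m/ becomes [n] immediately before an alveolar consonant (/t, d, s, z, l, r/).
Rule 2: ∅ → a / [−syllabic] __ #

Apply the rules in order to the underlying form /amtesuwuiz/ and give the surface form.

Rule 1 (nasal place assimilation): /m/ precedes the alveolar consonant /t/, so it assimilates in place to [n]. /amtesuwuiz/ → antesuwuiz.
Rule 2 (final a-epenthesis): the form ends in the consonant /z/, so [a] is inserted word-finally. /antesuwuiz/ → antesuwuiza.

antesuwuiza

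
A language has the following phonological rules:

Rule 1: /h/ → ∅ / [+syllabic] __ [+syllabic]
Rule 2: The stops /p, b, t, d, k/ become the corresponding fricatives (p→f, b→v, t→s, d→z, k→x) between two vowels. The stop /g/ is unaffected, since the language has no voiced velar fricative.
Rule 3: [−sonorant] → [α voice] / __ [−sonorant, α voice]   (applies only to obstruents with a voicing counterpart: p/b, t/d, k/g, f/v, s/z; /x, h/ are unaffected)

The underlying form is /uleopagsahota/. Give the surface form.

Rule 1 (intervocalic h-deletion): /h/ occurs between vowels /a/ and /o/, so it deletes. /uleopagsahota/ → uleopagsaota.
Rule 2 (intervocalic spirantization): /p/ is a stop between vowels /o/ and /a/, so it spirantizes to the fricative [f]. /t/ is a stop between vowels /o/ and /a/, so it spirantizes to the fricative [s]. /uleopagsaota/ → uleofagsaosa.
Rule 3 (regressive voicing assimilation): /g/ precedes the voiceless obstruent /s/, so it devoices to [k] by assimilation. /uleofagsaosa/ → uleofaksaosa.

uleofaksaosa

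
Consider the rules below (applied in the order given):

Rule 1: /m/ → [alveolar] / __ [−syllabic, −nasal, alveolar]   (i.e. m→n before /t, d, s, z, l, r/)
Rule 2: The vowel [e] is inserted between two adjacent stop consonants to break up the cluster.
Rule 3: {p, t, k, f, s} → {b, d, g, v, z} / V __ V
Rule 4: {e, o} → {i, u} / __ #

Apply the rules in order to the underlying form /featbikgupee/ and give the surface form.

feadebigegubei

Rule 1 (nasal place assimilation): no segment meets the environment; /featbikgupee/ is unchanged.
Rule 2 (stop-cluster e-epenthesis): /t/ and /b/ form a stop–stop cluster, so [e] is inserted between them. /k/ and /g/ form a stop–stop cluster, so [e] is inserted between them. /featbikgupee/ → featebikegupee.
Rule 3 (intervocalic voicing): /t/ is a voiceless obstruent between vowels /a/ and /e/, so it voices to [d]. /k/ is a voiceless obstruent between vowels /i/ and /e/, so it voices to [g]. /p/ is a voiceless obstruent between vowels /u/ and /e/, so it voices to [b]. /featebikegupee/ → feadebigegubee.
Rule 4 (final vowel raising): /e/ is a mid vowel in word-final position, so it raises to [i]. /feadebigegubee/ → feadebigegubei.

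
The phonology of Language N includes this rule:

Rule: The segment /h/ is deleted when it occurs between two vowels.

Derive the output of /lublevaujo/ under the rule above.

lublevaujo

No segment of /lublevaujo/ meets the structural description of the rule, so the form surfaces unchanged.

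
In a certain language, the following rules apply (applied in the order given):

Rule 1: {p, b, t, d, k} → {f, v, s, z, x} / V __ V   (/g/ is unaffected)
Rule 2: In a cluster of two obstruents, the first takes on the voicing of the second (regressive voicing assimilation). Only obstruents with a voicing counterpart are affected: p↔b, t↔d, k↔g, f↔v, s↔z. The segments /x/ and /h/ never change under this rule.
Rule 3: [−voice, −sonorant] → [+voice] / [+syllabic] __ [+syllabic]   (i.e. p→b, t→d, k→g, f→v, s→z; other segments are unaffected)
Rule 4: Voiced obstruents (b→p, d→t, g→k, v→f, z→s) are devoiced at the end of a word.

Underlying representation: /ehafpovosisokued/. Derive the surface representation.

Rule 1 (intervocalic spirantization): /k/ is a stop between vowels /o/ and /u/, so it spirantizes to the fricative [x]. /ehafpovosisokued/ → ehafpovosisoxued.
Rule 2 (regressive voicing assimilation): no segment meets the environment; /ehafpovosisoxued/ is unchanged.
Rule 3 (intervocalic voicing): /s/ is a voiceless obstruent between vowels /o/ and /i/, so it voices to [z]. /s/ is a voiceless obstruent between vowels /i/ and /o/, so it voices to [z]. /ehafpovosisoxued/ → ehafpovozizoxued.
Rule 4 (final devoicing): /d/ is a voiced obstruent in word-final position, so it devoices to [t]. /ehafpovozizoxued/ → ehafpovozizoxuet.

ehafpovozizoxuet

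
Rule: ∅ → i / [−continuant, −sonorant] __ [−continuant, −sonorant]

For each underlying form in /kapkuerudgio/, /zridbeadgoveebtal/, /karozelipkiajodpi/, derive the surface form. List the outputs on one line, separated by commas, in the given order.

/kapkuerudgio/: /p/ and /k/ form a stop–stop cluster, so [i] is inserted between them. /d/ and /g/ form a stop–stop cluster, so [i] is inserted between them. → [kapikuerudigio].
/zridbeadgoveebtal/: /d/ and /b/ form a stop–stop cluster, so [i] is inserted between them. /d/ and /g/ form a stop–stop cluster, so [i] is inserted between them. /b/ and /t/ form a stop–stop cluster, so [i] is inserted between them. → [zridibeadigoveebital].
/karozelipkiajodpi/: /p/ and /k/ form a stop–stop cluster, so [i] is inserted between them. /d/ and /p/ form a stop–stop cluster, so [i] is inserted between them. → [karozelipikiajodipi].

kapikuerudigio, zridibeadigoveebital, karozelipikiajodipi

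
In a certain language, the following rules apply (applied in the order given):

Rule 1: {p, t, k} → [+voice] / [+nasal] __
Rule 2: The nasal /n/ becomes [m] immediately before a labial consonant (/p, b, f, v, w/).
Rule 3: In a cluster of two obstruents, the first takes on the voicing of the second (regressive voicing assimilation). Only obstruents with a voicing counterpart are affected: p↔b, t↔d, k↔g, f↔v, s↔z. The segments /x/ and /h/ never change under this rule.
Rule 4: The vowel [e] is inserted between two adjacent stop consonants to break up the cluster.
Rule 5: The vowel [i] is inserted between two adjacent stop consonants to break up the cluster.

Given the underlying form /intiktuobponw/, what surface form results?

Rule 1 (post-nasal voicing): /t/ is a voiceless stop immediately after the nasal /n/, so it voices to [d]. /intiktuobponw/ → indiktuobponw.
Rule 2 (nasal place assimilation): /n/ precedes the labial consonant /w/, so it assimilates in place to [m]. /indiktuobponw/ → indiktuobpomw.
Rule 3 (regressive voicing assimilation): /b/ precedes the voiceless obstruent /p/, so it devoices to [p] by assimilation. /indiktuobpomw/ → indiktuoppomw.
Rule 4 (stop-cluster e-epenthesis): /k/ and /t/ form a stop–stop cluster, so [e] is inserted between them. /p/ and /p/ form a stop–stop cluster, so [e] is inserted between them. /indiktuoppomw/ → indiketuopepomw.
Rule 5 (stop-cluster i-epenthesis): no segment meets the environment; /indiketuopepomw/ is unchanged.

indiketuopepomw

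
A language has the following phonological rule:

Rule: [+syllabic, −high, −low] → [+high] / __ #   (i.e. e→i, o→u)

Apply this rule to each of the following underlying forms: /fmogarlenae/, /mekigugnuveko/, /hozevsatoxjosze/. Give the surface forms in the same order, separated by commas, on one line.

fmogarlenai, mekigugnuveku, hozevsatoxjoszi

/fmogarlenae/: /e/ is a mid vowel in word-final position, so it raises to [i]. → [fmogarlenai].
/mekigugnuveko/: /o/ is a mid vowel in word-final position, so it raises to [u]. → [mekigugnuveku].
/hozevsatoxjosze/: /e/ is a mid vowel in word-final position, so it raises to [i]. → [hozevsatoxjoszi].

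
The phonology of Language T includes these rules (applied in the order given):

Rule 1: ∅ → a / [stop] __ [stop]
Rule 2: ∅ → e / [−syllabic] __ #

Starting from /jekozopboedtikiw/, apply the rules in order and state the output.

Rule 1 (stop-cluster a-epenthesis): /p/ and /b/ form a stop–stop cluster, so [a] is inserted between them. /d/ and /t/ form a stop–stop cluster, so [a] is inserted between them. /jekozopboedtikiw/ → jekozopaboedatikiw.
Rule 2 (final e-epenthesis): the form ends in the consonant /w/, so [e] is inserted word-finally. /jekozopaboedatikiw/ → jekozopaboedatikiwe.

jekozopaboedatikiwe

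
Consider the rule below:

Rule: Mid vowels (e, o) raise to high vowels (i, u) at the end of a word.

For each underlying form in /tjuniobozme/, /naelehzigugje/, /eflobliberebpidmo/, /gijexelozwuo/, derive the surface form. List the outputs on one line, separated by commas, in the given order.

tjuniobozmi, naelehzigugji, eflobliberebpidmu, gijexelozwuu

/tjuniobozme/: /e/ is a mid vowel in word-final position, so it raises to [i]. → [tjuniobozmi].
/naelehzigugje/: /e/ is a mid vowel in word-final position, so it raises to [i]. → [naelehzigugji].
/eflobliberebpidmo/: /o/ is a mid vowel in word-final position, so it raises to [u]. → [eflobliberebpidmu].
/gijexelozwuo/: /o/ is a mid vowel in word-final position, so it raises to [u]. → [gijexelozwuu].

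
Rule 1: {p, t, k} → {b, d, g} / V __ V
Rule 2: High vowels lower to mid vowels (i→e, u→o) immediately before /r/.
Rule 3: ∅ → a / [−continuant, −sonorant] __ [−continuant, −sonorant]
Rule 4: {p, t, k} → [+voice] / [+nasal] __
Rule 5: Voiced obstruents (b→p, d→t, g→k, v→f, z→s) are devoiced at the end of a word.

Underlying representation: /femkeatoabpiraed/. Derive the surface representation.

femgeadoabaperaet

Rule 1 (intervocalic voicing): /t/ is a voiceless stop between vowels /a/ and /o/, so it voices to [d]. /femkeatoabpiraed/ → femkeadoabpiraed.
Rule 2 (pre-rhotic lowering): /i/ is a high vowel immediately before /r/, so it lowers to [e]. /femkeadoabpiraed/ → femkeadoabperaed.
Rule 3 (stop-cluster a-epenthesis): /b/ and /p/ form a stop–stop cluster, so [a] is inserted between them. /femkeadoabperaed/ → femkeadoabaperaed.
Rule 4 (post-nasal voicing): /k/ is a voiceless stop immediately after the nasal /m/, so it voices to [g]. /femkeadoabaperaed/ → femgeadoabaperaed.
Rule 5 (final devoicing): /d/ is a voiced obstruent in word-final position, so it devoices to [t]. /femgeadoabaperaed/ → femgeadoabaperaet.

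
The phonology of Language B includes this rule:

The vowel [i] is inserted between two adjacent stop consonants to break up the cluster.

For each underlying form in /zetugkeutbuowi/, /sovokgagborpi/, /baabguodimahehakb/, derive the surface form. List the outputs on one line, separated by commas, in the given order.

zetugikeutibuowi, sovokigagiborpi, baabiguodimahehakib

/zetugkeutbuowi/: /g/ and /k/ form a stop–stop cluster, so [i] is inserted between them. /t/ and /b/ form a stop–stop cluster, so [i] is inserted between them. → [zetugikeutibuowi].
/sovokgagborpi/: /k/ and /g/ form a stop–stop cluster, so [i] is inserted between them. /g/ and /b/ form a stop–stop cluster, so [i] is inserted between them. → [sovokigagiborpi].
/baabguodimahehakb/: /b/ and /g/ form a stop–stop cluster, so [i] is inserted between them. /k/ and /b/ form a stop–stop cluster, so [i] is inserted between them. → [baabiguodimahehakib].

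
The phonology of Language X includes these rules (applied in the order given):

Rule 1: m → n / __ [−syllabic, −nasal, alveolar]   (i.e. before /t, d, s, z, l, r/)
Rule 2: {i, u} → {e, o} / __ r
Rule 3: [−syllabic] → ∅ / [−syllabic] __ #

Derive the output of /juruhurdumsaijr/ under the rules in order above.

joruhordunsaij

Rule 1 (nasal place assimilation): /m/ precedes the alveolar consonant /s/, so it assimilates in place to [n]. /juruhurdumsaijr/ → juruhurdunsaijr.
Rule 2 (pre-rhotic lowering): /u/ is a high vowel immediately before /r/, so it lowers to [o]. /u/ is a high vowel immediately before /r/, so it lowers to [o]. /juruhurdunsaijr/ → joruhordunsaijr.
Rule 3 (final cluster simplification): /r/ is the second consonant of a word-final cluster /jr/, so it deletes. /joruhordunsaijr/ → joruhordunsaij.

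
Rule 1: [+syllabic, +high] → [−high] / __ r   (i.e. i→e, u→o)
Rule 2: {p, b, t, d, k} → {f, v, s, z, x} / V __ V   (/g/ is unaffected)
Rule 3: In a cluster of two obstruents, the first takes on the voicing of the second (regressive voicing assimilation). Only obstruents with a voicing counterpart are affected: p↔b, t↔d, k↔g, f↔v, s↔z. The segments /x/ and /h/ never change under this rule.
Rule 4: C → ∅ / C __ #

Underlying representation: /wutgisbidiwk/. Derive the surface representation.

wudgizbiziw

Rule 1 (pre-rhotic lowering): no segment meets the environment; /wutgisbidiwk/ is unchanged.
Rule 2 (intervocalic spirantization): /d/ is a stop between vowels /i/ and /i/, so it spirantizes to the fricative [z]. /wutgisbidiwk/ → wutgisbiziwk.
Rule 3 (regressive voicing assimilation): /t/ precedes the voiced obstruent /g/, so it voices to [d] by assimilation. /s/ precedes the voiced obstruent /b/, so it voices to [z] by assimilation. /wutgisbiziwk/ → wudgizbiziwk.
Rule 4 (final cluster simplification): /k/ is the second consonant of a word-final cluster /wk/, so it deletes. /wudgizbiziwk/ → wudgizbiziw.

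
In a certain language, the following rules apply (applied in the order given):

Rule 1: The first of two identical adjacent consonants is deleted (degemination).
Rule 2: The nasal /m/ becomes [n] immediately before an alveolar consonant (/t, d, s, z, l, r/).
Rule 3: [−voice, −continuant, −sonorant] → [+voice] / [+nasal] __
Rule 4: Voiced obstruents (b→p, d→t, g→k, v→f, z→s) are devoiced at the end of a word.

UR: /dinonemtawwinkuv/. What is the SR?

dinonendawinguf

Rule 1 (degemination): /ww/ is a geminate; the first /w/ deletes. /dinonemtawwinkuv/ → dinonemtawinkuv.
Rule 2 (nasal place assimilation): /m/ precedes the alveolar consonant /t/, so it assimilates in place to [n]. /dinonemtawinkuv/ → dinonentawinkuv.
Rule 3 (post-nasal voicing): /t/ is a voiceless stop immediately after the nasal /n/, so it voices to [d]. /k/ is a voiceless stop immediately after the nasal /n/, so it voices to [g]. /dinonentawinkuv/ → dinonendawinguv.
Rule 4 (final devoicing): /v/ is a voiced obstruent in word-final position, so it devoices to [f]. /dinonendawinguv/ → dinonendawinguf.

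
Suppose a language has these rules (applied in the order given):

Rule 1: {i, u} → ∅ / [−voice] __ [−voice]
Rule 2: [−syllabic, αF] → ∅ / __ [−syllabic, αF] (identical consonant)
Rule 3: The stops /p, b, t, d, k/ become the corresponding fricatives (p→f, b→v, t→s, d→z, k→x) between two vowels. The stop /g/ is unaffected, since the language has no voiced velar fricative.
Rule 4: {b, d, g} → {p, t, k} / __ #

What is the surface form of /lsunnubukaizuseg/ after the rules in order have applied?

lsunuvuxaizusek

Rule 1 (high vowel syncope): no segment meets the environment; /lsunnubukaizuseg/ is unchanged.
Rule 2 (degemination): /nn/ is a geminate; the first /n/ deletes. /lsunnubukaizuseg/ → lsunubukaizuseg.
Rule 3 (intervocalic spirantization): /b/ is a stop between vowels /u/ and /u/, so it spirantizes to the fricative [v]. /k/ is a stop between vowels /u/ and /a/, so it spirantizes to the fricative [x]. /lsunubukaizuseg/ → lsunuvuxaizuseg.
Rule 4 (final devoicing): /g/ is a voiced stop in word-final position, so it devoices to [k]. /lsunuvuxaizuseg/ → lsunuvuxaizusek.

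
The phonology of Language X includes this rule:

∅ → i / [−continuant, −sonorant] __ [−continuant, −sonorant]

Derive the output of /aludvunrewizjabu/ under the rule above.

No segment of /aludvunrewizjabu/ meets the structural description of the rule, so the form surfaces unchanged.

aludvunrewizjabu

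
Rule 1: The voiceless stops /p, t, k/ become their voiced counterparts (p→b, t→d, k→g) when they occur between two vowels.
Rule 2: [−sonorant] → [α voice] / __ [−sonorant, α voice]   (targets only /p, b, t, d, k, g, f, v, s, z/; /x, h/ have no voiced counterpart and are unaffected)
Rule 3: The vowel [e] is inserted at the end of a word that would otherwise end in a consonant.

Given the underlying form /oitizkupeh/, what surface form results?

Rule 1 (intervocalic voicing): /t/ is a voiceless stop between vowels /i/ and /i/, so it voices to [d]. /p/ is a voiceless stop between vowels /u/ and /e/, so it voices to [b]. /oitizkupeh/ → oidizkubeh.
Rule 2 (regressive voicing assimilation): /z/ precedes the voiceless obstruent /k/, so it devoices to [s] by assimilation. /oidizkubeh/ → oidiskubeh.
Rule 3 (final e-epenthesis): the form ends in the consonant /h/, so [e] is inserted word-finally. /oidiskubeh/ → oidiskubehe.

oidiskubehe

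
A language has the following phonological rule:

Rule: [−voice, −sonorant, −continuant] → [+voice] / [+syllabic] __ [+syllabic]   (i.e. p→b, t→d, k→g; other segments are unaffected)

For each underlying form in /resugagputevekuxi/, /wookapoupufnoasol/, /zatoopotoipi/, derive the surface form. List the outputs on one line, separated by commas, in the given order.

/resugagputevekuxi/: /t/ is a voiceless stop between vowels /u/ and /e/, so it voices to [d]. /k/ is a voiceless stop between vowels /e/ and /u/, so it voices to [g]. → [resugagpudeveguxi].
/wookapoupufnoasol/: /k/ is a voiceless stop between vowels /o/ and /a/, so it voices to [g]. /p/ is a voiceless stop between vowels /a/ and /o/, so it voices to [b]. /p/ is a voiceless stop between vowels /u/ and /u/, so it voices to [b]. → [woogaboubufnoasol].
/zatoopotoipi/: /t/ is a voiceless stop between vowels /a/ and /o/, so it voices to [d]. /p/ is a voiceless stop between vowels /o/ and /o/, so it voices to [b]. /t/ is a voiceless stop between vowels /o/ and /o/, so it voices to [d]. /p/ is a voiceless stop between vowels /i/ and /i/, so it voices to [b]. → [zadoobodoibi].

resugagpudeveguxi, woogaboubufnoasol, zadoobodoibi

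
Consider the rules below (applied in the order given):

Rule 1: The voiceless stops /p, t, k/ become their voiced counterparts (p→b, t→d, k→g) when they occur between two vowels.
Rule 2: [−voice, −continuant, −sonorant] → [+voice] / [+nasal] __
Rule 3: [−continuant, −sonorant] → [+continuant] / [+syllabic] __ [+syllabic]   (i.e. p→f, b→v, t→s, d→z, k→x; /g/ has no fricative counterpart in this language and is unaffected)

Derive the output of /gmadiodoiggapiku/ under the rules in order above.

Rule 1 (intervocalic voicing): /p/ is a voiceless stop between vowels /a/ and /i/, so it voices to [b]. /k/ is a voiceless stop between vowels /i/ and /u/, so it voices to [g]. /gmadiodoiggapiku/ → gmadiodoiggabigu.
Rule 2 (post-nasal voicing): no segment meets the environment; /gmadiodoiggabigu/ is unchanged.
Rule 3 (intervocalic spirantization): /d/ is a stop between vowels /a/ and /i/, so it spirantizes to the fricative [z]. /d/ is a stop between vowels /o/ and /o/, so it spirantizes to the fricative [z]. /b/ is a stop between vowels /a/ and /i/, so it spirantizes to the fricative [v]. /gmadiodoiggabigu/ → gmaziozoiggavigu.

gmaziozoiggavigu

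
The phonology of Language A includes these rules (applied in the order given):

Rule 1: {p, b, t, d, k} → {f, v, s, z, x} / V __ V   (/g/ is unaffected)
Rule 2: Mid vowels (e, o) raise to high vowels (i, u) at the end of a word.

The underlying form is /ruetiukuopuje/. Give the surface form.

Rule 1 (intervocalic spirantization): /t/ is a stop between vowels /e/ and /i/, so it spirantizes to the fricative [s]. /k/ is a stop between vowels /u/ and /u/, so it spirantizes to the fricative [x]. /p/ is a stop between vowels /o/ and /u/, so it spirantizes to the fricative [f]. /ruetiukuopuje/ → ruesiuxuofuje.
Rule 2 (final vowel raising): /e/ is a mid vowel in word-final position, so it raises to [i]. /ruesiuxuofuje/ → ruesiuxuofuji.

ruesiuxuofuji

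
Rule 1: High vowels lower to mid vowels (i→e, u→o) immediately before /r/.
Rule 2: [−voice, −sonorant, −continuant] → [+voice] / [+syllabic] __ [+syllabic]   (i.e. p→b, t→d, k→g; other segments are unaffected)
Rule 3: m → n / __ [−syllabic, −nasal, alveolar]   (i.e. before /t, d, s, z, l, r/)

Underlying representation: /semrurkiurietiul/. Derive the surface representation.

senrorkioriediul

Rule 1 (pre-rhotic lowering): /u/ is a high vowel immediately before /r/, so it lowers to [o]. /u/ is a high vowel immediately before /r/, so it lowers to [o]. /semrurkiurietiul/ → semrorkiorietiul.
Rule 2 (intervocalic voicing): /t/ is a voiceless stop between vowels /e/ and /i/, so it voices to [d]. /semrorkiorietiul/ → semrorkioriediul.
Rule 3 (nasal place assimilation): /m/ precedes the alveolar consonant /r/, so it assimilates in place to [n]. /semrorkioriediul/ → senrorkioriediul.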